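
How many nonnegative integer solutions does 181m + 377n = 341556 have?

5

gcd(377, 181) = 1  (377 = 2·181 + 15, 181 = 12·15 + 1, 15 = 15·1).
Back-substituting, 181·(25) + 377·(-12) = 1.
Scale by 341556: one solution is (8538900, -4098672). Reduce m mod 377: (227, 797).
General: m = 227 + 377t, n = 797 - 181t.
m ≥ 0 ⇒ t ≥ 0; n ≥ 0 ⇒ t ≤ 4. So t ∈ [0, 4]: 5 solutions.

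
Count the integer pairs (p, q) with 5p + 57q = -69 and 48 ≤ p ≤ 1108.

gcd(57, 5) = 1.
By Bézout, 5×(23) + 57×(-2) = 1.
Particular solution: (9, -2).
General solution: p = 9 + 57t, q = -2 - 5t for integer t.
48 ≤ 9 + 57t ≤ 1108 gives t ∈ [1, 19], which is 19 values.

19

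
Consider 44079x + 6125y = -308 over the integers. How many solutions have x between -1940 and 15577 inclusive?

20

gcd(44079, 6125) = 7.
By Bézout, 44079×(-117) + 6125×(842) = 7.
Particular solution: (773, -5563).
General solution: x = 773 + 875t, y = -5563 - 6297t for integer t.
-1940 ≤ 773 + 875t ≤ 15577 gives t ∈ [-3, 16], which is 20 values.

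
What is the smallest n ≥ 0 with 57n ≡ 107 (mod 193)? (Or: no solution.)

gcd(193, 57) = 1.
1 divides 107, so solutions exist.
By Bézout, 57·(-44) + 193·(13) = 1.
So 57·(-44) ≡ 1 (mod 193); multiply by 107: n ≡ -4708 (mod 193).
Smallest nonnegative: n = -4708 mod 193 = 117.

117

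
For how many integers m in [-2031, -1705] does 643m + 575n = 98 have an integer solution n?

gcd(643, 575) = 1  (643 = 1*575 + 68, 575 = 8*68 + 31, 68 = 2*31 + 6, 31 = 5*6 + 1, 6 = 6*1).
Back-substituting, 643*(-93) + 575*(104) = 1.
Scale by 98: particular solution (-9114, 10192); reduce m mod 575: (86, -96).
General solution: m = 86 + 575t, n = -96 - 643t for integer t.
-2031 ≤ 86 + 575t ≤ -1705 gives t ∈ [-3, -4], which is 0 values.

0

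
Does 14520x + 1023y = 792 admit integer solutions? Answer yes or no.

gcd(14520, 1023) = 33.
33 divides 792, so integer solutions exist.

yes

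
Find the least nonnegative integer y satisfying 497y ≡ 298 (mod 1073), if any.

495

gcd(1073, 497) = 1.
1 divides 298, so solutions exist.
By Bézout, 497*(-326) + 1073*(151) = 1.
So 497*(-326) ≡ 1 (mod 1073); multiply by 298: y ≡ -97148 (mod 1073).
Smallest nonnegative: y = -97148 mod 1073 = 495.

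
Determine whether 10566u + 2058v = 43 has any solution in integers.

no

gcd(10566, 2058) = 6  (10566 = 5*2058 + 276, 2058 = 7*276 + 126, 276 = 2*126 + 24, 126 = 5*24 + 6, 24 = 4*6).
6 does not divide 43 (remainder 1), so no integer solutions.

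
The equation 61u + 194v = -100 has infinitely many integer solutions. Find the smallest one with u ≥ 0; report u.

186

gcd(194, 61):
  194 = 3×61 + 11
  61 = 5×11 + 6
  11 = 1×6 + 5
  6 = 1×5 + 1
  5 = 5×1
so gcd(194, 61) = 1.
1 divides -100, so solutions exist.
Back-substitute for Bézout coefficients:
  1 = 6 - 1×5
  ... = 61×(35) + 194×(-11)
Scale by -100/1 = -100: (u₀, v₀) = (-3500, 1100).
General solution: u = -3500 + 194t, v = 1100 - 61t for integer t.
u ≥ 0: smallest is -3500 mod 194 = 186 (at t = 19), with v = -59.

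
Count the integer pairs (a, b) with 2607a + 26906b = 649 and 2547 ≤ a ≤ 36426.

gcd(26906, 2607) = 11  (26906 = 10*2607 + 836, 2607 = 3*836 + 99, 836 = 8*99 + 44, 99 = 2*44 + 11, 44 = 4*11).
Back-substituting, 2607*(547) + 26906*(-53) = 11.
Scale by 59: particular solution (32273, -3127); reduce a mod 2446: (475, -46).
General solution: a = 475 + 2446t, b = -46 - 237t for integer t.
2547 ≤ 475 + 2446t ≤ 36426 gives t ∈ [1, 14], which is 14 values.

14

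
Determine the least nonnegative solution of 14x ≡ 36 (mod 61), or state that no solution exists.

gcd(61, 14) = 1  (61 = 4*14 + 5, 14 = 2*5 + 4, 5 = 1*4 + 1, 4 = 4*1).
1 divides 36, so solutions exist.
Back-substituting, 14*(-13) + 61*(3) = 1.
So 14*(-13) ≡ 1 (mod 61); multiply by 36: x ≡ -468 (mod 61).
Smallest nonnegative: x = -468 mod 61 = 20.

20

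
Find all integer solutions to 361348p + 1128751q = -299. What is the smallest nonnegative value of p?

39437

gcd(1128751, 361348) = 13  (1128751 = 3*361348 + 44707, 361348 = 8*44707 + 3692, 44707 = 12*3692 + 403, 3692 = 9*403 + 65, 403 = 6*65 + 13, 65 = 5*13).
13 divides -299, so solutions exist.
Back-substituting, 361348*(-16815) + 1128751*(5383) = 13.
Scale by -299/13 = -23: (p₀, q₀) = (386745, -123809).
General solution: p = 386745 + 86827t, q = -123809 - 27796t for integer t.
p ≥ 0: smallest is 386745 mod 86827 = 39437 (at t = -4), with q = -12625.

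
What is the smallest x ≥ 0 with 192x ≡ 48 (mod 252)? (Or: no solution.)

gcd(252, 192):
  252 = 1·192 + 60
  192 = 3·60 + 12
  60 = 5·12
so gcd(252, 192) = 12.
12 divides 48, so solutions exist.
Back-substitute for Bézout coefficients:
  12 = 192 - 3·60
  ... = 192·(4) + 252·(-3)
So 192·(4) ≡ 12 (mod 252); multiply by 4: x ≡ 16 (mod 21).
Smallest nonnegative: x = 16 mod 21 = 16.

16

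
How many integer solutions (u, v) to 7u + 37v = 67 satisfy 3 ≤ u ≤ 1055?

28

gcd(37, 7) = 1.
By Bézout, 7*(16) + 37*(-3) = 1.
Particular solution: (36, -5).
General solution: u = 36 + 37t, v = -5 - 7t for integer t.
3 ≤ 36 + 37t ≤ 1055 gives t ∈ [0, 27], which is 28 values.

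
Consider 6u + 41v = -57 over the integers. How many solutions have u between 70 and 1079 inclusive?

25

gcd(41, 6) = 1.
By Bézout, 6×(7) + 41×(-1) = 1.
Particular solution: (11, -3).
General solution: u = 11 + 41t, v = -3 - 6t for integer t.
70 ≤ 11 + 41t ≤ 1079 gives t ∈ [2, 26], which is 25 values.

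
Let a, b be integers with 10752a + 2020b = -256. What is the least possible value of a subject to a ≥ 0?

12

gcd(10752, 2020):
  10752 = 5·2020 + 652
  2020 = 3·652 + 64
  652 = 10·64 + 12
  64 = 5·12 + 4
  12 = 3·4
so gcd(10752, 2020) = 4.
4 divides -256, so solutions exist.
Back-substitute for Bézout coefficients:
  4 = 64 - 5·12
  ... = 10752·(-158) + 2020·(841)
Scale by -256/4 = -64: (a₀, b₀) = (10112, -53824).
General solution: a = 10112 + 505t, b = -53824 - 2688t for integer t.
a ≥ 0: smallest is 10112 mod 505 = 12 (at t = -20), with b = -64.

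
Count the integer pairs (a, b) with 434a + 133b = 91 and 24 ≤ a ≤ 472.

24

gcd(434, 133) = 7.
By Bézout, 434*(4) + 133*(-13) = 7.
Particular solution: (14, -45).
General solution: a = 14 + 19t, b = -45 - 62t for integer t.
24 ≤ 14 + 19t ≤ 472 gives t ∈ [1, 24], which is 24 values.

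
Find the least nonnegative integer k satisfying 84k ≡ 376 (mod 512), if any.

102

gcd(512, 84) = 4.
4 divides 376, so solutions exist.
By Bézout, 84·(61) + 512·(-10) = 4.
So 84·(61) ≡ 4 (mod 512); multiply by 94: k ≡ 5734 (mod 128).
Smallest nonnegative: k = 5734 mod 128 = 102.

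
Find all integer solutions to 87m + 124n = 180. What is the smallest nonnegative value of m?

32

gcd(124, 87):
  124 = 1×87 + 37
  87 = 2×37 + 13
  37 = 2×13 + 11
  13 = 1×11 + 2
  11 = 5×2 + 1
  2 = 2×1
so gcd(124, 87) = 1.
1 divides 180, so solutions exist.
Back-substitute for Bézout coefficients:
  1 = 11 - 5×2
  ... = 87×(-57) + 124×(40)
Scale by 180/1 = 180: (m₀, n₀) = (-10260, 7200).
General solution: m = -10260 + 124t, n = 7200 - 87t for integer t.
m ≥ 0: smallest is -10260 mod 124 = 32 (at t = 83), with n = -21.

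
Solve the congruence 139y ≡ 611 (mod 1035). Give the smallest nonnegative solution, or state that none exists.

gcd(1035, 139):
  1035 = 7×139 + 62
  139 = 2×62 + 15
  62 = 4×15 + 2
  15 = 7×2 + 1
  2 = 2×1
so gcd(1035, 139) = 1.
1 divides 611, so solutions exist.
Back-substitute for Bézout coefficients:
  1 = 15 - 7×2
  ... = 139×(484) + 1035×(-65)
So 139×(484) ≡ 1 (mod 1035); multiply by 611: y ≡ 295724 (mod 1035).
Smallest nonnegative: y = 295724 mod 1035 = 749.

749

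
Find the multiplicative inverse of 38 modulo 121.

gcd(121, 38):
  121 = 3·38 + 7
  38 = 5·7 + 3
  7 = 2·3 + 1
  3 = 3·1
so gcd(121, 38) = 1.
Back-substitute for Bézout coefficients:
  1 = 7 - 2·3
  ... = 38·(-35) + 121·(11)
So 38·-35 ≡ 1 (mod 121), and -35 mod 121 = 86.

86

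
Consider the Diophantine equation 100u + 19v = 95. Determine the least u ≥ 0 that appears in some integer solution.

gcd(100, 19) = 1  (100 = 5×19 + 5, 19 = 3×5 + 4, 5 = 1×4 + 1, 4 = 4×1).
1 divides 95, so solutions exist.
Back-substituting, 100×(4) + 19×(-21) = 1.
Scale by 95/1 = 95: (u₀, v₀) = (380, -1995).
General solution: u = 380 + 19t, v = -1995 - 100t for integer t.
u ≥ 0: smallest is 380 mod 19 = 0 (at t = -20), with v = 5.

0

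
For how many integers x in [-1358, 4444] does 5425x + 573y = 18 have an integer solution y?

gcd(5425, 573) = 1  (5425 = 9·573 + 268, 573 = 2·268 + 37, 268 = 7·37 + 9, 37 = 4·9 + 1, 9 = 9·1).
Back-substituting, 5425·(-62) + 573·(587) = 1.
Scale by 18: particular solution (-1116, 10566); reduce x mod 573: (30, -284).
General solution: x = 30 + 573t, y = -284 - 5425t for integer t.
-1358 ≤ 30 + 573t ≤ 4444 gives t ∈ [-2, 7], which is 10 values.

10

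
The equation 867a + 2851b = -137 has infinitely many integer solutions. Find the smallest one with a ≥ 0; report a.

2157

gcd(2851, 867) = 1.
1 divides -137, so solutions exist.
By Bézout, 867*(-536) + 2851*(163) = 1.
Scale by -137/1 = -137: (a₀, b₀) = (73432, -22331).
General solution: a = 73432 + 2851t, b = -22331 - 867t for integer t.
a ≥ 0: smallest is 73432 mod 2851 = 2157 (at t = -25), with b = -656.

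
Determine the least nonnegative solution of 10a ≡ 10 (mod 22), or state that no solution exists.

1

gcd(22, 10):
  22 = 2×10 + 2
  10 = 5×2
so gcd(22, 10) = 2.
2 divides 10, so solutions exist.
Back-substitute for Bézout coefficients:
  2 = 22 - 2×10
  ... = 10×(-2) + 22×(1)
So 10×(-2) ≡ 2 (mod 22); multiply by 5: a ≡ -10 (mod 11).
Smallest nonnegative: a = -10 mod 11 = 1.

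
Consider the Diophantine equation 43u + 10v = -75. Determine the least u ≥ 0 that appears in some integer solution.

5

gcd(43, 10) = 1.
1 divides -75, so solutions exist.
By Bézout, 43·(-3) + 10·(13) = 1.
Scale by -75/1 = -75: (u₀, v₀) = (225, -975).
General solution: u = 225 + 10t, v = -975 - 43t for integer t.
u ≥ 0: smallest is 225 mod 10 = 5 (at t = -22), with v = -29.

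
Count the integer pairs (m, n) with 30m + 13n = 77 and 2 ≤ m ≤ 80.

6

gcd(30, 13) = 1.
By Bézout, 30*(-3) + 13*(7) = 1.
Particular solution: (3, -1).
General solution: m = 3 + 13t, n = -1 - 30t for integer t.
2 ≤ 3 + 13t ≤ 80 gives t ∈ [0, 5], which is 6 values.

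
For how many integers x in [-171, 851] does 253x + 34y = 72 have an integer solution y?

30

gcd(253, 34) = 1.
By Bézout, 253*(-9) + 34*(67) = 1.
Particular solution: (32, -236).
General solution: x = 32 + 34t, y = -236 - 253t for integer t.
-171 ≤ 32 + 34t ≤ 851 gives t ∈ [-5, 24], which is 30 values.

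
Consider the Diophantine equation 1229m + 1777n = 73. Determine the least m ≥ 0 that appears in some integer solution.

gcd(1777, 1229) = 1  (1777 = 1*1229 + 548, 1229 = 2*548 + 133, 548 = 4*133 + 16, 133 = 8*16 + 5, 16 = 3*5 + 1, 5 = 5*1).
1 divides 73, so solutions exist.
Back-substituting, 1229*(-334) + 1777*(231) = 1.
Scale by 73/1 = 73: (m₀, n₀) = (-24382, 16863).
General solution: m = -24382 + 1777t, n = 16863 - 1229t for integer t.
m ≥ 0: smallest is -24382 mod 1777 = 496 (at t = 14), with n = -343.

496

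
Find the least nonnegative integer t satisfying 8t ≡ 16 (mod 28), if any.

2

gcd(28, 8) = 4  (28 = 3·8 + 4, 8 = 2·4).
4 divides 16, so solutions exist.
Back-substituting, 8·(-3) + 28·(1) = 4.
So 8·(-3) ≡ 4 (mod 28); multiply by 4: t ≡ -12 (mod 7).
Smallest nonnegative: t = -12 mod 7 = 2.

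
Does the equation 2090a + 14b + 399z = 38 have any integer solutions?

yes

gcd(2090, 14) = 2  (2090 = 149*14 + 4, 14 = 3*4 + 2, 4 = 2*2).
gcd(2, 399) = 1.
1 divides 38, so integer solutions exist.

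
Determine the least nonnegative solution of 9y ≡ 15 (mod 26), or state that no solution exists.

gcd(26, 9) = 1  (26 = 2×9 + 8, 9 = 1×8 + 1, 8 = 8×1).
1 divides 15, so solutions exist.
Back-substituting, 9×(3) + 26×(-1) = 1.
So 9×(3) ≡ 1 (mod 26); multiply by 15: y ≡ 45 (mod 26).
Smallest nonnegative: y = 45 mod 26 = 19.

19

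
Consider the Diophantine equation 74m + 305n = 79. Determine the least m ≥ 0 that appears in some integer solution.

236

gcd(305, 74):
  305 = 4·74 + 9
  74 = 8·9 + 2
  9 = 4·2 + 1
  2 = 2·1
so gcd(305, 74) = 1.
1 divides 79, so solutions exist.
Back-substitute for Bézout coefficients:
  1 = 9 - 4·2
  ... = 74·(-136) + 305·(33)
Scale by 79/1 = 79: (m₀, n₀) = (-10744, 2607).
General solution: m = -10744 + 305t, n = 2607 - 74t for integer t.
m ≥ 0: smallest is -10744 mod 305 = 236 (at t = 36), with n = -57.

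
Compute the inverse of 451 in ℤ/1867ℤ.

gcd(1867, 451) = 1  (1867 = 4×451 + 63, 451 = 7×63 + 10, 63 = 6×10 + 3, 10 = 3×3 + 1, 3 = 3×1).
Back-substituting, 451×(563) + 1867×(-136) = 1.
So 451×563 ≡ 1 (mod 1867), and 563 mod 1867 = 563.

563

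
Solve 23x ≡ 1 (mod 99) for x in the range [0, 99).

56

gcd(99, 23):
  99 = 4×23 + 7
  23 = 3×7 + 2
  7 = 3×2 + 1
  2 = 2×1
so gcd(99, 23) = 1.
Back-substitute for Bézout coefficients:
  1 = 7 - 3×2
  ... = 23×(-43) + 99×(10)
So 23×-43 ≡ 1 (mod 99), and -43 mod 99 = 56.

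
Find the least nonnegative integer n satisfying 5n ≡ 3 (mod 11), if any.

5

gcd(11, 5) = 1  (11 = 2×5 + 1, 5 = 5×1).
1 divides 3, so solutions exist.
Back-substituting, 5×(-2) + 11×(1) = 1.
So 5×(-2) ≡ 1 (mod 11); multiply by 3: n ≡ -6 (mod 11).
Smallest nonnegative: n = -6 mod 11 = 5.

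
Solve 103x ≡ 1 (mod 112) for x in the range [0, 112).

87

gcd(112, 103) = 1.
By Bézout, 103*(-25) + 112*(23) = 1.
So 103*-25 ≡ 1 (mod 112), and -25 mod 112 = 87.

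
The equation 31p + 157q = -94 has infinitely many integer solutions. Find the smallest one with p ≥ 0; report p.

gcd(157, 31):
  157 = 5×31 + 2
  31 = 15×2 + 1
  2 = 2×1
so gcd(157, 31) = 1.
1 divides -94, so solutions exist.
Back-substitute for Bézout coefficients:
  1 = 31 - 15×2
  ... = 31×(76) + 157×(-15)
Scale by -94/1 = -94: (p₀, q₀) = (-7144, 1410).
General solution: p = -7144 + 157t, q = 1410 - 31t for integer t.
p ≥ 0: smallest is -7144 mod 157 = 78 (at t = 46), with q = -16.

78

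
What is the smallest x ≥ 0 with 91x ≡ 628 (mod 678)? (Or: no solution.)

670

gcd(678, 91) = 1  (678 = 7·91 + 41, 91 = 2·41 + 9, 41 = 4·9 + 5, 9 = 1·5 + 4, 5 = 1·4 + 1, 4 = 4·1).
1 divides 628, so solutions exist.
Back-substituting, 91·(-149) + 678·(20) = 1.
So 91·(-149) ≡ 1 (mod 678); multiply by 628: x ≡ -93572 (mod 678).
Smallest nonnegative: x = -93572 mod 678 = 670.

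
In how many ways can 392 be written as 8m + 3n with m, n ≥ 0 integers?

17

gcd(8, 3):
  8 = 2*3 + 2
  3 = 1*2 + 1
  2 = 2*1
so gcd(8, 3) = 1.
Back-substitute for Bézout coefficients:
  1 = 3 - 1*2
  ... = 8*(-1) + 3*(3)
Scale by 392: one solution is (-392, 1176). Reduce m mod 3: (1, 128).
General: m = 1 + 3t, n = 128 - 8t.
m ≥ 0 ⇒ t ≥ 0; n ≥ 0 ⇒ t ≤ 16. So t ∈ [0, 16]: 17 solutions.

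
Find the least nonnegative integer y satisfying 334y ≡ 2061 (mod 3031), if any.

2774

gcd(3031, 334) = 1.
1 divides 2061, so solutions exist.
By Bézout, 334·(-1334) + 3031·(147) = 1.
So 334·(-1334) ≡ 1 (mod 3031); multiply by 2061: y ≡ -2749374 (mod 3031).
Smallest nonnegative: y = -2749374 mod 3031 = 2774.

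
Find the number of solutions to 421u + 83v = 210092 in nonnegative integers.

gcd(421, 83) = 1  (421 = 5·83 + 6, 83 = 13·6 + 5, 6 = 1·5 + 1, 5 = 5·1).
Back-substituting, 421·(14) + 83·(-71) = 1.
Scale by 210092: one solution is (2941288, -14916532). Reduce u mod 83: (17, 2445).
General: u = 17 + 83t, v = 2445 - 421t.
u ≥ 0 ⇒ t ≥ 0; v ≥ 0 ⇒ t ≤ 5. So t ∈ [0, 5]: 6 solutions.

6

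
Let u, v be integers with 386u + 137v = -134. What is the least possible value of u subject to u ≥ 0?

gcd(386, 137):
  386 = 2*137 + 112
  137 = 1*112 + 25
  112 = 4*25 + 12
  25 = 2*12 + 1
  12 = 12*1
so gcd(386, 137) = 1.
1 divides -134, so solutions exist.
Back-substitute for Bézout coefficients:
  1 = 25 - 2*12
  ... = 386*(-11) + 137*(31)
Scale by -134/1 = -134: (u₀, v₀) = (1474, -4154).
General solution: u = 1474 + 137t, v = -4154 - 386t for integer t.
u ≥ 0: smallest is 1474 mod 137 = 104 (at t = -10), with v = -294.

104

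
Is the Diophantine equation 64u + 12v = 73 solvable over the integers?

gcd(64, 12) = 4  (64 = 5×12 + 4, 12 = 3×4).
4 does not divide 73 (remainder 1), so no integer solutions.

no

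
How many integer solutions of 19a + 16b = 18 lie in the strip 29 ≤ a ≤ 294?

17

gcd(19, 16) = 1  (19 = 1·16 + 3, 16 = 5·3 + 1, 3 = 3·1).
Back-substituting, 19·(-5) + 16·(6) = 1.
Scale by 18: particular solution (-90, 108); reduce a mod 16: (6, -6).
General solution: a = 6 + 16t, b = -6 - 19t for integer t.
29 ≤ 6 + 16t ≤ 294 gives t ∈ [2, 18], which is 17 values.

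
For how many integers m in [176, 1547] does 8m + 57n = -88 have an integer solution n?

24

gcd(57, 8) = 1.
By Bézout, 8*(-7) + 57*(1) = 1.
Particular solution: (46, -8).
General solution: m = 46 + 57t, n = -8 - 8t for integer t.
176 ≤ 46 + 57t ≤ 1547 gives t ∈ [3, 26], which is 24 values.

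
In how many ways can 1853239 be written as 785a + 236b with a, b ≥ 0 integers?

gcd(785, 236):
  785 = 3·236 + 77
  236 = 3·77 + 5
  77 = 15·5 + 2
  5 = 2·2 + 1
  2 = 2·1
so gcd(785, 236) = 1.
Back-substitute for Bézout coefficients:
  1 = 5 - 2·2
  ... = 785·(-95) + 236·(316)
Scale by 1853239: one solution is (-176057705, 585623524). Reduce a mod 236: (183, 7244).
General: a = 183 + 236t, b = 7244 - 785t.
a ≥ 0 ⇒ t ≥ 0; b ≥ 0 ⇒ t ≤ 9. So t ∈ [0, 9]: 10 solutions.

10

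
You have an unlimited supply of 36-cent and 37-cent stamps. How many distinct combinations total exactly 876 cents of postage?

1

Need nonnegative integers with 36j + 37k = 876.
gcd(36, 37) = 1, and 36·(-1) + 37·(1) = 1.
So (j₀, k₀) = (-876, 876); general j = -876 + 37t, k = 876 - 36t.
j ≥ 0 ⇒ t ≥ 24; k ≥ 0 ⇒ t ≤ 24. That's 1 value of t.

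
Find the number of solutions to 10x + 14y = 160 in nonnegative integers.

3

gcd(14, 10):
  14 = 1*10 + 4
  10 = 2*4 + 2
  4 = 2*2
so gcd(14, 10) = 2.
Back-substitute for Bézout coefficients:
  2 = 10 - 2*4
  ... = 10*(3) + 14*(-2)
Scale by 80: one solution is (240, -160). Reduce x mod 7: (2, 10).
General: x = 2 + 7t, y = 10 - 5t.
x ≥ 0 ⇒ t ≥ 0; y ≥ 0 ⇒ t ≤ 2. So t ∈ [0, 2]: 3 solutions.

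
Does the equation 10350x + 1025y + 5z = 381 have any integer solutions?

no

gcd(10350, 1025):
  10350 = 10·1025 + 100
  1025 = 10·100 + 25
  100 = 4·25
so gcd(10350, 1025) = 25.
gcd(25, 5) = 5.
5 does not divide 381 (remainder 1), so no integer solutions.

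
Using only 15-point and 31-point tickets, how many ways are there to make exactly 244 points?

Need nonnegative integers with 15j + 31k = 244.
gcd(15, 31) = 1, and 15·(-2) + 31·(1) = 1.
So (j₀, k₀) = (-488, 244); general j = -488 + 31t, k = 244 - 15t.
j ≥ 0 ⇒ t ≥ 16; k ≥ 0 ⇒ t ≤ 16. That's 1 value of t.

1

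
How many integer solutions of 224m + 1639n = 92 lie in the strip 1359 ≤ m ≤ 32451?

gcd(1639, 224) = 1  (1639 = 7×224 + 71, 224 = 3×71 + 11, 71 = 6×11 + 5, 11 = 2×5 + 1, 5 = 5×1).
Back-substituting, 224×(300) + 1639×(-41) = 1.
Scale by 92: particular solution (27600, -3772); reduce m mod 1639: (1376, -188).
General solution: m = 1376 + 1639t, n = -188 - 224t for integer t.
1359 ≤ 1376 + 1639t ≤ 32451 gives t ∈ [0, 18], which is 19 values.

19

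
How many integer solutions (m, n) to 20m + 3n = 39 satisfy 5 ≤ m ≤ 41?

gcd(20, 3):
  20 = 6·3 + 2
  3 = 1·2 + 1
  2 = 2·1
so gcd(20, 3) = 1.
Back-substitute for Bézout coefficients:
  1 = 3 - 1·2
  ... = 20·(-1) + 3·(7)
Scale by 39: particular solution (-39, 273); reduce m mod 3: (0, 13).
General solution: m = 0 + 3t, n = 13 - 20t for integer t.
5 ≤ 0 + 3t ≤ 41 gives t ∈ [2, 13], which is 12 values.

12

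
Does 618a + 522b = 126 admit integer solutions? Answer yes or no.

gcd(618, 522):
  618 = 1*522 + 96
  522 = 5*96 + 42
  96 = 2*42 + 12
  42 = 3*12 + 6
  12 = 2*6
so gcd(618, 522) = 6.
6 divides 126, so integer solutions exist.

yes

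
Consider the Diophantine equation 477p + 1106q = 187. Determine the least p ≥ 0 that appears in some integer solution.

gcd(1106, 477):
  1106 = 2·477 + 152
  477 = 3·152 + 21
  152 = 7·21 + 5
  21 = 4·5 + 1
  5 = 5·1
so gcd(1106, 477) = 1.
1 divides 187, so solutions exist.
Back-substitute for Bézout coefficients:
  1 = 21 - 4·5
  ... = 477·(211) + 1106·(-91)
Scale by 187/1 = 187: (p₀, q₀) = (39457, -17017).
General solution: p = 39457 + 1106t, q = -17017 - 477t for integer t.
p ≥ 0: smallest is 39457 mod 1106 = 747 (at t = -35), with q = -322.

747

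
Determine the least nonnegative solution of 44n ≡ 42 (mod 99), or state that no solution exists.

no solution

gcd(99, 44) = 11  (99 = 2·44 + 11, 44 = 4·11).
11 does not divide 42, so the congruence has no solution.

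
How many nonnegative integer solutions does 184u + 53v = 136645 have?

14

gcd(184, 53) = 1  (184 = 3*53 + 25, 53 = 2*25 + 3, 25 = 8*3 + 1, 3 = 3*1).
Back-substituting, 184*(17) + 53*(-59) = 1.
Scale by 136645: one solution is (2322965, -8062055). Reduce u mod 53: (28, 2481).
General: u = 28 + 53t, v = 2481 - 184t.
u ≥ 0 ⇒ t ≥ 0; v ≥ 0 ⇒ t ≤ 13. So t ∈ [0, 13]: 14 solutions.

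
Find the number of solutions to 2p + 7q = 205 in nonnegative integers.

15

gcd(7, 2) = 1.
By Bézout, 2*(-3) + 7*(1) = 1.
One solution: (1, 29).
General: p = 1 + 7t, q = 29 - 2t.
p ≥ 0 ⇒ t ≥ 0; q ≥ 0 ⇒ t ≤ 14. So t ∈ [0, 14]: 15 solutions.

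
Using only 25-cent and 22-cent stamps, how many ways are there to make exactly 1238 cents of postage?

Need nonnegative integers with 25j + 22k = 1238.
gcd(25, 22) = 1, and 25·(-7) + 22·(8) = 1.
So (j₀, k₀) = (-8666, 9904); general j = -8666 + 22t, k = 9904 - 25t.
j ≥ 0 ⇒ t ≥ 394; k ≥ 0 ⇒ t ≤ 396. That's 3 values of t.

3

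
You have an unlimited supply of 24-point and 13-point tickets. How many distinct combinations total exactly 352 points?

Need nonnegative integers with 24j + 13k = 352.
gcd(24, 13) = 1, and 24·(6) + 13·(-11) = 1.
So (j₀, k₀) = (2112, -3872); general j = 2112 + 13t, k = -3872 - 24t.
j ≥ 0 ⇒ t ≥ -162; k ≥ 0 ⇒ t ≤ -162. That's 1 value of t.

1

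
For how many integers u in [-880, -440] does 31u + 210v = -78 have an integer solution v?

gcd(210, 31) = 1.
By Bézout, 31*(61) + 210*(-9) = 1.
Particular solution: (72, -11).
General solution: u = 72 + 210t, v = -11 - 31t for integer t.
-880 ≤ 72 + 210t ≤ -440 gives t ∈ [-4, -3], which is 2 values.

2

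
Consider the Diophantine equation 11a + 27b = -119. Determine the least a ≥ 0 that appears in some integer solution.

gcd(27, 11):
  27 = 2*11 + 5
  11 = 2*5 + 1
  5 = 5*1
so gcd(27, 11) = 1.
1 divides -119, so solutions exist.
Back-substitute for Bézout coefficients:
  1 = 11 - 2*5
  ... = 11*(5) + 27*(-2)
Scale by -119/1 = -119: (a₀, b₀) = (-595, 238).
General solution: a = -595 + 27t, b = 238 - 11t for integer t.
a ≥ 0: smallest is -595 mod 27 = 26 (at t = 23), with b = -15.

26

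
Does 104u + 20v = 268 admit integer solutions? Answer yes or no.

yes

gcd(104, 20):
  104 = 5×20 + 4
  20 = 5×4
so gcd(104, 20) = 4.
4 divides 268, so integer solutions exist.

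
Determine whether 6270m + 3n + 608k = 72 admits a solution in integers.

yes

gcd(6270, 3) = 3.
gcd(3, 608) = 1.
1 divides 72, so integer solutions exist.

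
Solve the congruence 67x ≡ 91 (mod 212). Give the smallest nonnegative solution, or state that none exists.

gcd(212, 67) = 1  (212 = 3*67 + 11, 67 = 6*11 + 1, 11 = 11*1).
1 divides 91, so solutions exist.
Back-substituting, 67*(19) + 212*(-6) = 1.
So 67*(19) ≡ 1 (mod 212); multiply by 91: x ≡ 1729 (mod 212).
Smallest nonnegative: x = 1729 mod 212 = 33.

33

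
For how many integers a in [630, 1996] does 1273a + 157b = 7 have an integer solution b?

gcd(1273, 157) = 1.
By Bézout, 1273·(37) + 157·(-300) = 1.
Particular solution: (102, -827).
General solution: a = 102 + 157t, b = -827 - 1273t for integer t.
630 ≤ 102 + 157t ≤ 1996 gives t ∈ [4, 12], which is 9 values.

9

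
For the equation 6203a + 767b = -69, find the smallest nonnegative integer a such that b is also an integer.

gcd(6203, 767):
  6203 = 8·767 + 67
  767 = 11·67 + 30
  67 = 2·30 + 7
  30 = 4·7 + 2
  7 = 3·2 + 1
  2 = 2·1
so gcd(6203, 767) = 1.
1 divides -69, so solutions exist.
Back-substitute for Bézout coefficients:
  1 = 7 - 3·2
  ... = 6203·(332) + 767·(-2685)
Scale by -69/1 = -69: (a₀, b₀) = (-22908, 185265).
General solution: a = -22908 + 767t, b = 185265 - 6203t for integer t.
a ≥ 0: smallest is -22908 mod 767 = 102 (at t = 30), with b = -825.

102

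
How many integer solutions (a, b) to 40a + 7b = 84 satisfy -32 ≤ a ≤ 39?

gcd(40, 7) = 1.
By Bézout, 40·(3) + 7·(-17) = 1.
Particular solution: (0, 12).
General solution: a = 0 + 7t, b = 12 - 40t for integer t.
-32 ≤ 0 + 7t ≤ 39 gives t ∈ [-4, 5], which is 10 values.

10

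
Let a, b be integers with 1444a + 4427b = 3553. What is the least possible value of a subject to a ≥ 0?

gcd(4427, 1444) = 19  (4427 = 3×1444 + 95, 1444 = 15×95 + 19, 95 = 5×19).
19 divides 3553, so solutions exist.
Back-substituting, 1444×(46) + 4427×(-15) = 19.
Scale by 3553/19 = 187: (a₀, b₀) = (8602, -2805).
General solution: a = 8602 + 233t, b = -2805 - 76t for integer t.
a ≥ 0: smallest is 8602 mod 233 = 214 (at t = -36), with b = -69.

214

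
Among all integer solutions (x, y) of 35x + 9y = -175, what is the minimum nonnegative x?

gcd(35, 9):
  35 = 3·9 + 8
  9 = 1·8 + 1
  8 = 8·1
so gcd(35, 9) = 1.
1 divides -175, so solutions exist.
Back-substitute for Bézout coefficients:
  1 = 9 - 1·8
  ... = 35·(-1) + 9·(4)
Scale by -175/1 = -175: (x₀, y₀) = (175, -700).
General solution: x = 175 + 9t, y = -700 - 35t for integer t.
x ≥ 0: smallest is 175 mod 9 = 4 (at t = -19), with y = -35.

4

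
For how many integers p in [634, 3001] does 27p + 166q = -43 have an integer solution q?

gcd(166, 27) = 1.
By Bézout, 27·(-43) + 166·(7) = 1.
Particular solution: (23, -4).
General solution: p = 23 + 166t, q = -4 - 27t for integer t.
634 ≤ 23 + 166t ≤ 3001 gives t ∈ [4, 17], which is 14 values.

14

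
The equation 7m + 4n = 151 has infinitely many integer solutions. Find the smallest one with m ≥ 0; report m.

1

gcd(7, 4):
  7 = 1×4 + 3
  4 = 1×3 + 1
  3 = 3×1
so gcd(7, 4) = 1.
1 divides 151, so solutions exist.
Back-substitute for Bézout coefficients:
  1 = 4 - 1×3
  ... = 7×(-1) + 4×(2)
Scale by 151/1 = 151: (m₀, n₀) = (-151, 302).
General solution: m = -151 + 4t, n = 302 - 7t for integer t.
m ≥ 0: smallest is -151 mod 4 = 1 (at t = 38), with n = 36.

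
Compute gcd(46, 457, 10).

1

gcd(457, 46):
  457 = 9*46 + 43
  46 = 1*43 + 3
  43 = 14*3 + 1
  3 = 3*1
so gcd(457, 46) = 1.
gcd(1, 10) = 1.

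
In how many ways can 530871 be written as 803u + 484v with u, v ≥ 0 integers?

15

gcd(803, 484):
  803 = 1×484 + 319
  484 = 1×319 + 165
  319 = 1×165 + 154
  165 = 1×154 + 11
  154 = 14×11
so gcd(803, 484) = 11.
Back-substitute for Bézout coefficients:
  11 = 165 - 1×154
  ... = 803×(-3) + 484×(5)
Scale by 48261: one solution is (-144783, 241305). Reduce u mod 44: (21, 1062).
General: u = 21 + 44t, v = 1062 - 73t.
u ≥ 0 ⇒ t ≥ 0; v ≥ 0 ⇒ t ≤ 14. So t ∈ [0, 14]: 15 solutions.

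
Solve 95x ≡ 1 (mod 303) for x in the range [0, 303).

185

gcd(303, 95) = 1  (303 = 3×95 + 18, 95 = 5×18 + 5, 18 = 3×5 + 3, 5 = 1×3 + 2, 3 = 1×2 + 1, 2 = 2×1).
Back-substituting, 95×(-118) + 303×(37) = 1.
So 95×-118 ≡ 1 (mod 303), and -118 mod 303 = 185.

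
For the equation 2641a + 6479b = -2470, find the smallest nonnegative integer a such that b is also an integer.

gcd(6479, 2641) = 19  (6479 = 2*2641 + 1197, 2641 = 2*1197 + 247, 1197 = 4*247 + 209, 247 = 1*209 + 38, 209 = 5*38 + 19, 38 = 2*19).
19 divides -2470, so solutions exist.
Back-substituting, 2641*(-157) + 6479*(64) = 19.
Scale by -2470/19 = -130: (a₀, b₀) = (20410, -8320).
General solution: a = 20410 + 341t, b = -8320 - 139t for integer t.
a ≥ 0: smallest is 20410 mod 341 = 291 (at t = -59), with b = -119.

291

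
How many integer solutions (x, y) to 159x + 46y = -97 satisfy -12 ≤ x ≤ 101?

3

gcd(159, 46):
  159 = 3·46 + 21
  46 = 2·21 + 4
  21 = 5·4 + 1
  4 = 4·1
so gcd(159, 46) = 1.
Back-substitute for Bézout coefficients:
  1 = 21 - 5·4
  ... = 159·(11) + 46·(-38)
Scale by -97: particular solution (-1067, 3686); reduce x mod 46: (37, -130).
General solution: x = 37 + 46t, y = -130 - 159t for integer t.
-12 ≤ 37 + 46t ≤ 101 gives t ∈ [-1, 1], which is 3 values.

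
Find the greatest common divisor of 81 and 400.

gcd(400, 81):
  400 = 4·81 + 76
  81 = 1·76 + 5
  76 = 15·5 + 1
  5 = 5·1
so gcd(400, 81) = 1.

1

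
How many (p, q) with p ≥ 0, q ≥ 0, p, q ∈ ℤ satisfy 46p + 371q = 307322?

18

gcd(371, 46):
  371 = 8×46 + 3
  46 = 15×3 + 1
  3 = 3×1
so gcd(371, 46) = 1.
Back-substitute for Bézout coefficients:
  1 = 46 - 15×3
  ... = 46×(121) + 371×(-15)
Scale by 307322: one solution is (37185962, -4609830). Reduce p mod 371: (261, 796).
General: p = 261 + 371t, q = 796 - 46t.
p ≥ 0 ⇒ t ≥ 0; q ≥ 0 ⇒ t ≤ 17. So t ∈ [0, 17]: 18 solutions.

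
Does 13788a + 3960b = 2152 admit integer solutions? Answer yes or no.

no

gcd(13788, 3960):
  13788 = 3·3960 + 1908
  3960 = 2·1908 + 144
  1908 = 13·144 + 36
  144 = 4·36
so gcd(13788, 3960) = 36.
36 does not divide 2152 (remainder 28), so no integer solutions.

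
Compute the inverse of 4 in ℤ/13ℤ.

gcd(13, 4):
  13 = 3×4 + 1
  4 = 4×1
so gcd(13, 4) = 1.
Back-substitute for Bézout coefficients:
  1 = 13 - 3×4
  ... = 4×(-3) + 13×(1)
So 4×-3 ≡ 1 (mod 13), and -3 mod 13 = 10.

10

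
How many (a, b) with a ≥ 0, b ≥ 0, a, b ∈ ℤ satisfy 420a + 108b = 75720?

20

gcd(420, 108) = 12.
By Bézout, 420×(-1) + 108×(4) = 12.
One solution: (8, 670).
General: a = 8 + 9t, b = 670 - 35t.
a ≥ 0 ⇒ t ≥ 0; b ≥ 0 ⇒ t ≤ 19. So t ∈ [0, 19]: 20 solutions.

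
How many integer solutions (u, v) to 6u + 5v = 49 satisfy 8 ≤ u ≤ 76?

gcd(6, 5):
  6 = 1×5 + 1
  5 = 5×1
so gcd(6, 5) = 1.
Back-substitute for Bézout coefficients:
  1 = 6 - 1×5
  ... = 6×(1) + 5×(-1)
Scale by 49: particular solution (49, -49); reduce u mod 5: (4, 5).
General solution: u = 4 + 5t, v = 5 - 6t for integer t.
8 ≤ 4 + 5t ≤ 76 gives t ∈ [1, 14], which is 14 values.

14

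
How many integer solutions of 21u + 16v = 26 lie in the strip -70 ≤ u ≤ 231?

19

gcd(21, 16):
  21 = 1*16 + 5
  16 = 3*5 + 1
  5 = 5*1
so gcd(21, 16) = 1.
Back-substitute for Bézout coefficients:
  1 = 16 - 3*5
  ... = 21*(-3) + 16*(4)
Scale by 26: particular solution (-78, 104); reduce u mod 16: (2, -1).
General solution: u = 2 + 16t, v = -1 - 21t for integer t.
-70 ≤ 2 + 16t ≤ 231 gives t ∈ [-4, 14], which is 19 values.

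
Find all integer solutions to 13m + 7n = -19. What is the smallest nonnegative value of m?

gcd(13, 7):
  13 = 1·7 + 6
  7 = 1·6 + 1
  6 = 6·1
so gcd(13, 7) = 1.
1 divides -19, so solutions exist.
Back-substitute for Bézout coefficients:
  1 = 7 - 1·6
  ... = 13·(-1) + 7·(2)
Scale by -19/1 = -19: (m₀, n₀) = (19, -38).
General solution: m = 19 + 7t, n = -38 - 13t for integer t.
m ≥ 0: smallest is 19 mod 7 = 5 (at t = -2), with n = -12.

5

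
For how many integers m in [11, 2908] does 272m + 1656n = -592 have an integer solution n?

gcd(1656, 272) = 8  (1656 = 6·272 + 24, 272 = 11·24 + 8, 24 = 3·8).
Back-substituting, 272·(67) + 1656·(-11) = 8.
Scale by -74: particular solution (-4958, 814); reduce m mod 207: (10, -2).
General solution: m = 10 + 207t, n = -2 - 34t for integer t.
11 ≤ 10 + 207t ≤ 2908 gives t ∈ [1, 14], which is 14 values.

14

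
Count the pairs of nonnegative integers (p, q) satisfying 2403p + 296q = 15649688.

22

gcd(2403, 296):
  2403 = 8*296 + 35
  296 = 8*35 + 16
  35 = 2*16 + 3
  16 = 5*3 + 1
  3 = 3*1
so gcd(2403, 296) = 1.
Back-substitute for Bézout coefficients:
  1 = 16 - 5*3
  ... = 2403*(-93) + 296*(755)
Scale by 15649688: one solution is (-1455420984, 11815514440). Reduce p mod 296: (64, 52351).
General: p = 64 + 296t, q = 52351 - 2403t.
p ≥ 0 ⇒ t ≥ 0; q ≥ 0 ⇒ t ≤ 21. So t ∈ [0, 21]: 22 solutions.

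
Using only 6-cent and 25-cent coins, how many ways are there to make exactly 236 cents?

2

Need nonnegative integers with 6j + 25k = 236.
gcd(6, 25) = 1, and 6·(-4) + 25·(1) = 1.
So (j₀, k₀) = (-944, 236); general j = -944 + 25t, k = 236 - 6t.
j ≥ 0 ⇒ t ≥ 38; k ≥ 0 ⇒ t ≤ 39. That's 2 values of t.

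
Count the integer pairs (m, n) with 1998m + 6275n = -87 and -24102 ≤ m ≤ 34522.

9

gcd(6275, 1998):
  6275 = 3·1998 + 281
  1998 = 7·281 + 31
  281 = 9·31 + 2
  31 = 15·2 + 1
  2 = 2·1
so gcd(6275, 1998) = 1.
Back-substitute for Bézout coefficients:
  1 = 31 - 15·2
  ... = 1998·(3037) + 6275·(-967)
Scale by -87: particular solution (-264219, 84129); reduce m mod 6275: (5606, -1785).
General solution: m = 5606 + 6275t, n = -1785 - 1998t for integer t.
-24102 ≤ 5606 + 6275t ≤ 34522 gives t ∈ [-4, 4], which is 9 values.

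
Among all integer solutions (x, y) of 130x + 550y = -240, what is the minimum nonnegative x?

gcd(550, 130):
  550 = 4*130 + 30
  130 = 4*30 + 10
  30 = 3*10
so gcd(550, 130) = 10.
10 divides -240, so solutions exist.
Back-substitute for Bézout coefficients:
  10 = 130 - 4*30
  ... = 130*(17) + 550*(-4)
Scale by -240/10 = -24: (x₀, y₀) = (-408, 96).
General solution: x = -408 + 55t, y = 96 - 13t for integer t.
x ≥ 0: smallest is -408 mod 55 = 32 (at t = 8), with y = -8.

32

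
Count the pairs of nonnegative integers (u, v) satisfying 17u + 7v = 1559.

13

gcd(17, 7) = 1  (17 = 2×7 + 3, 7 = 2×3 + 1, 3 = 3×1).
Back-substituting, 17×(-2) + 7×(5) = 1.
Scale by 1559: one solution is (-3118, 7795). Reduce u mod 7: (4, 213).
General: u = 4 + 7t, v = 213 - 17t.
u ≥ 0 ⇒ t ≥ 0; v ≥ 0 ⇒ t ≤ 12. So t ∈ [0, 12]: 13 solutions.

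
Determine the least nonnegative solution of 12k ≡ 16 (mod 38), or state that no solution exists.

14

gcd(38, 12):
  38 = 3*12 + 2
  12 = 6*2
so gcd(38, 12) = 2.
2 divides 16, so solutions exist.
Back-substitute for Bézout coefficients:
  2 = 38 - 3*12
  ... = 12*(-3) + 38*(1)
So 12*(-3) ≡ 2 (mod 38); multiply by 8: k ≡ -24 (mod 19).
Smallest nonnegative: k = -24 mod 19 = 14.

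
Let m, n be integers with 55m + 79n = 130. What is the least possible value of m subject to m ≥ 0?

gcd(79, 55) = 1.
1 divides 130, so solutions exist.
By Bézout, 55·(23) + 79·(-16) = 1.
Scale by 130/1 = 130: (m₀, n₀) = (2990, -2080).
General solution: m = 2990 + 79t, n = -2080 - 55t for integer t.
m ≥ 0: smallest is 2990 mod 79 = 67 (at t = -37), with n = -45.

67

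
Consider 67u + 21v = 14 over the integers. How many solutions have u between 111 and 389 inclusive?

gcd(67, 21) = 1.
By Bézout, 67×(-5) + 21×(16) = 1.
Particular solution: (14, -44).
General solution: u = 14 + 21t, v = -44 - 67t for integer t.
111 ≤ 14 + 21t ≤ 389 gives t ∈ [5, 17], which is 13 values.

13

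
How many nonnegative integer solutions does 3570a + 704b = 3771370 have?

gcd(3570, 704) = 2.
By Bézout, 3570*(169) + 704*(-857) = 2.
One solution: (29, 5210).
General: a = 29 + 352t, b = 5210 - 1785t.
a ≥ 0 ⇒ t ≥ 0; b ≥ 0 ⇒ t ≤ 2. So t ∈ [0, 2]: 3 solutions.

3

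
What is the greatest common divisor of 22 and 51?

1

gcd(51, 22):
  51 = 2·22 + 7
  22 = 3·7 + 1
  7 = 7·1
so gcd(51, 22) = 1.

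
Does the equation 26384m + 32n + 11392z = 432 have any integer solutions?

gcd(26384, 32) = 16.
gcd(16, 11392) = 16.
16 divides 432, so integer solutions exist.

yes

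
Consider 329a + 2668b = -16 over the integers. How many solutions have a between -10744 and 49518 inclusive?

23

gcd(2668, 329) = 1  (2668 = 8×329 + 36, 329 = 9×36 + 5, 36 = 7×5 + 1, 5 = 5×1).
Back-substituting, 329×(-519) + 2668×(64) = 1.
Scale by -16: particular solution (8304, -1024); reduce a mod 2668: (300, -37).
General solution: a = 300 + 2668t, b = -37 - 329t for integer t.
-10744 ≤ 300 + 2668t ≤ 49518 gives t ∈ [-4, 18], which is 23 values.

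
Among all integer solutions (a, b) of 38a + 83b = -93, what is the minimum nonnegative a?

gcd(83, 38):
  83 = 2×38 + 7
  38 = 5×7 + 3
  7 = 2×3 + 1
  3 = 3×1
so gcd(83, 38) = 1.
1 divides -93, so solutions exist.
Back-substitute for Bézout coefficients:
  1 = 7 - 2×3
  ... = 38×(-24) + 83×(11)
Scale by -93/1 = -93: (a₀, b₀) = (2232, -1023).
General solution: a = 2232 + 83t, b = -1023 - 38t for integer t.
a ≥ 0: smallest is 2232 mod 83 = 74 (at t = -26), with b = -35.

74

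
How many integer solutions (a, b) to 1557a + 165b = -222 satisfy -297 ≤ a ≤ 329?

gcd(1557, 165) = 3.
By Bézout, 1557*(-16) + 165*(151) = 3.
Particular solution: (29, -275).
General solution: a = 29 + 55t, b = -275 - 519t for integer t.
-297 ≤ 29 + 55t ≤ 329 gives t ∈ [-5, 5], which is 11 values.

11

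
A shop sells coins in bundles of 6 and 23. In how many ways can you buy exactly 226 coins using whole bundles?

2

Need nonnegative integers with 6j + 23k = 226.
gcd(6, 23) = 1, and 6·(4) + 23·(-1) = 1.
So (j₀, k₀) = (904, -226); general j = 904 + 23t, k = -226 - 6t.
j ≥ 0 ⇒ t ≥ -39; k ≥ 0 ⇒ t ≤ -38. That's 2 values of t.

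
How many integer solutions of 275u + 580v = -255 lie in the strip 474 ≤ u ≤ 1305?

gcd(580, 275) = 5  (580 = 2·275 + 30, 275 = 9·30 + 5, 30 = 6·5).
Back-substituting, 275·(19) + 580·(-9) = 5.
Scale by -51: particular solution (-969, 459); reduce u mod 116: (75, -36).
General solution: u = 75 + 116t, v = -36 - 55t for integer t.
474 ≤ 75 + 116t ≤ 1305 gives t ∈ [4, 10], which is 7 values.

7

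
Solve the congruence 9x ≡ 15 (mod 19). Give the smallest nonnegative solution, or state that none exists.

8

gcd(19, 9) = 1  (19 = 2*9 + 1, 9 = 9*1).
1 divides 15, so solutions exist.
Back-substituting, 9*(-2) + 19*(1) = 1.
So 9*(-2) ≡ 1 (mod 19); multiply by 15: x ≡ -30 (mod 19).
Smallest nonnegative: x = -30 mod 19 = 8.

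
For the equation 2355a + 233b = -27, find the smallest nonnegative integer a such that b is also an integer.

gcd(2355, 233):
  2355 = 10×233 + 25
  233 = 9×25 + 8
  25 = 3×8 + 1
  8 = 8×1
so gcd(2355, 233) = 1.
1 divides -27, so solutions exist.
Back-substitute for Bézout coefficients:
  1 = 25 - 3×8
  ... = 2355×(28) + 233×(-283)
Scale by -27/1 = -27: (a₀, b₀) = (-756, 7641).
General solution: a = -756 + 233t, b = 7641 - 2355t for integer t.
a ≥ 0: smallest is -756 mod 233 = 176 (at t = 4), with b = -1779.

176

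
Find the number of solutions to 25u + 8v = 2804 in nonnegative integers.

gcd(25, 8) = 1  (25 = 3*8 + 1, 8 = 8*1).
Back-substituting, 25*(1) + 8*(-3) = 1.
Scale by 2804: one solution is (2804, -8412). Reduce u mod 8: (4, 338).
General: u = 4 + 8t, v = 338 - 25t.
u ≥ 0 ⇒ t ≥ 0; v ≥ 0 ⇒ t ≤ 13. So t ∈ [0, 13]: 14 solutions.

14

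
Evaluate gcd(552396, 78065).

13

gcd(552396, 78065) = 13  (552396 = 7×78065 + 5941, 78065 = 13×5941 + 832, 5941 = 7×832 + 117, 832 = 7×117 + 13, 117 = 9×13).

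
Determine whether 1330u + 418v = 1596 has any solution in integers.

yes

gcd(1330, 418) = 38.
38 divides 1596, so integer solutions exist.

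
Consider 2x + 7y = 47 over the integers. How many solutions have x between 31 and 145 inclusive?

gcd(7, 2) = 1  (7 = 3×2 + 1, 2 = 2×1).
Back-substituting, 2×(-3) + 7×(1) = 1.
Scale by 47: particular solution (-141, 47); reduce x mod 7: (6, 5).
General solution: x = 6 + 7t, y = 5 - 2t for integer t.
31 ≤ 6 + 7t ≤ 145 gives t ∈ [4, 19], which is 16 values.

16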